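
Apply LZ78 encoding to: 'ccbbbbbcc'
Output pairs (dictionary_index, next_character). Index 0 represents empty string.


LZ78 encoding steps:
Dictionary: {0: ''}
Step 1: w='' (idx 0), next='c' -> output (0, 'c'), add 'c' as idx 1
Step 2: w='c' (idx 1), next='b' -> output (1, 'b'), add 'cb' as idx 2
Step 3: w='' (idx 0), next='b' -> output (0, 'b'), add 'b' as idx 3
Step 4: w='b' (idx 3), next='b' -> output (3, 'b'), add 'bb' as idx 4
Step 5: w='b' (idx 3), next='c' -> output (3, 'c'), add 'bc' as idx 5
Step 6: w='c' (idx 1), end of input -> output (1, '')


Encoded: [(0, 'c'), (1, 'b'), (0, 'b'), (3, 'b'), (3, 'c'), (1, '')]


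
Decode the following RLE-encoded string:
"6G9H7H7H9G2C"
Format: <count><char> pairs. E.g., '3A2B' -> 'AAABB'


Expanding each <count><char> pair:
  6G -> 'GGGGGG'
  9H -> 'HHHHHHHHH'
  7H -> 'HHHHHHH'
  7H -> 'HHHHHHH'
  9G -> 'GGGGGGGGG'
  2C -> 'CC'

Decoded = GGGGGGHHHHHHHHHHHHHHHHHHHHHHHGGGGGGGGGCC


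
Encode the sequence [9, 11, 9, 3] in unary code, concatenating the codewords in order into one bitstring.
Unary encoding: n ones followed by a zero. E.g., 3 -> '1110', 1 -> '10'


Encode each number as n ones followed by a terminating 0:
  9 -> 1111111110 (10 bits)
  11 -> 111111111110 (12 bits)
  9 -> 1111111110 (10 bits)
  3 -> 1110 (4 bits)
Total length = 10 + 12 + 10 + 4 = 36 bits.

Unary([9, 11, 9, 3]) = 111111111011111111111011111111101110 (36 bits)


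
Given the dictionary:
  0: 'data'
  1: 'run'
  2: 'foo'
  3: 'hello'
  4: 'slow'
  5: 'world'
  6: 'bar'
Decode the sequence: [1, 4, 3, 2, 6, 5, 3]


Look up each index in the dictionary:
  1 -> 'run'
  4 -> 'slow'
  3 -> 'hello'
  2 -> 'foo'
  6 -> 'bar'
  5 -> 'world'
  3 -> 'hello'

Decoded: "run slow hello foo bar world hello"


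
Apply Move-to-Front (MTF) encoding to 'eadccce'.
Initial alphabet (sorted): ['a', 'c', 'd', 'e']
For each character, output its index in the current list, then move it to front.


MTF encoding:
'e': index 3 in ['a', 'c', 'd', 'e'] -> ['e', 'a', 'c', 'd']
'a': index 1 in ['e', 'a', 'c', 'd'] -> ['a', 'e', 'c', 'd']
'd': index 3 in ['a', 'e', 'c', 'd'] -> ['d', 'a', 'e', 'c']
'c': index 3 in ['d', 'a', 'e', 'c'] -> ['c', 'd', 'a', 'e']
'c': index 0 in ['c', 'd', 'a', 'e'] -> ['c', 'd', 'a', 'e']
'c': index 0 in ['c', 'd', 'a', 'e'] -> ['c', 'd', 'a', 'e']
'e': index 3 in ['c', 'd', 'a', 'e'] -> ['e', 'c', 'd', 'a']


Output: [3, 1, 3, 3, 0, 0, 3]


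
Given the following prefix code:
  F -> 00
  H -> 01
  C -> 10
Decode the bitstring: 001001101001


Decoding step by step:
Bits 00 -> F
Bits 10 -> C
Bits 01 -> H
Bits 10 -> C
Bits 10 -> C
Bits 01 -> H


Decoded message: FCHCCH


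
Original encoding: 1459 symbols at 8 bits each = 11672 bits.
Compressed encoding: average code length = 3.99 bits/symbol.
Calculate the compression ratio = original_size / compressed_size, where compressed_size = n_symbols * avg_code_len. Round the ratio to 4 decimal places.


original_size = n_symbols * orig_bits = 1459 * 8 = 11672 bits
compressed_size = n_symbols * avg_code_len = 1459 * 3.99 = 5821.41 bits
ratio = original_size / compressed_size = 11672 / 5821.41 = 2.005

Compression ratio = 2.005


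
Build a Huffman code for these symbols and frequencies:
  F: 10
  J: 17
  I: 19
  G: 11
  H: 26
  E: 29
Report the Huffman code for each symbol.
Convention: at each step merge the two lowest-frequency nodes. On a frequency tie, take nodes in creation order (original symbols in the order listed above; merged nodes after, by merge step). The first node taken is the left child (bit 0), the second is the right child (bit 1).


Huffman tree construction:
Step 1: Merge F(10) + G(11) = 21
Step 2: Merge J(17) + I(19) = 36
Step 3: Merge (F+G)(21) + H(26) = 47
Step 4: Merge E(29) + (J+I)(36) = 65
Step 5: Merge ((F+G)+H)(47) + (E+(J+I))(65) = 112
Read each symbol's code off the tree from the root (left child = 0, right child = 1).

Codes:
  F: 000 (length 3)
  J: 110 (length 3)
  I: 111 (length 3)
  G: 001 (length 3)
  H: 01 (length 2)
  E: 10 (length 2)
Average code length: 281/112 = 2.5089 bits/symbol


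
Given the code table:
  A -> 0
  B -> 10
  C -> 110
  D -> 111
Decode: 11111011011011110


Decoding:
111 -> D
110 -> C
110 -> C
110 -> C
111 -> D
10 -> B


Result: DCCCDB


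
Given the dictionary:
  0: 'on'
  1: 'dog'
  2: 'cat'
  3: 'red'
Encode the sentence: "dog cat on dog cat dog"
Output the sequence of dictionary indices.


Look up each word in the dictionary:
  'dog' -> 1
  'cat' -> 2
  'on' -> 0
  'dog' -> 1
  'cat' -> 2
  'dog' -> 1

Encoded: [1, 2, 0, 1, 2, 1]


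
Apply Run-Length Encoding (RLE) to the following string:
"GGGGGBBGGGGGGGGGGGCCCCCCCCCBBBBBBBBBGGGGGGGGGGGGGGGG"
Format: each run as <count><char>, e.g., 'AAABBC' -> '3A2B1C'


Scanning runs left to right:
  i=0: run of 'G' x 5 -> '5G'
  i=5: run of 'B' x 2 -> '2B'
  i=7: run of 'G' x 11 -> '11G'
  i=18: run of 'C' x 9 -> '9C'
  i=27: run of 'B' x 9 -> '9B'
  i=36: run of 'G' x 16 -> '16G'

RLE = 5G2B11G9C9B16G


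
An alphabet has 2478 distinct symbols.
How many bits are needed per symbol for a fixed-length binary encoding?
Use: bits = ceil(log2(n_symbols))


log2(2478) = 11.275
Bracket: 2^11 = 2048 < 2478 <= 2^12 = 4096
So ceil(log2(2478)) = 12

bits = ceil(log2(2478)) = ceil(11.275) = 12 bits


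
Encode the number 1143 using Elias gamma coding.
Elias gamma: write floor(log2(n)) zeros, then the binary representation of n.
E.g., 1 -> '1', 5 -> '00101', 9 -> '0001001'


num_bits = floor(log2(1143)) + 1 = 11
leading_zeros = num_bits - 1 = 10
binary(1143) = 10001110111

Elias gamma(1143) = '0000000000' + '10001110111' = 000000000010001110111 (21 bits)


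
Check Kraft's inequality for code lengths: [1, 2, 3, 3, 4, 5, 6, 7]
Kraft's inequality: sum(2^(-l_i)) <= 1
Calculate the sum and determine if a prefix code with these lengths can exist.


Sum = 2^(-1) + 2^(-2) + 2^(-3) + 2^(-3) + 2^(-4) + 2^(-5) + 2^(-6) + 2^(-7)
    = 0.5 + 0.25 + 0.125 + 0.125 + 0.0625 + 0.03125 + 0.015625 + 0.0078125
    = 143/128 = 1.1171875
Since 1.1171875 > 1, Kraft's inequality is NOT satisfied.
A prefix code with these lengths CANNOT exist.

Kraft sum = 1.1171875. Not satisfied.


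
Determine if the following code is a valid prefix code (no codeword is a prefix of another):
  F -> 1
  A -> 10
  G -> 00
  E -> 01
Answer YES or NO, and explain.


Checking each pair (does one codeword prefix another?):
  F='1' vs A='10': prefix -- VIOLATION

NO -- this is NOT a valid prefix code. F (1) is a prefix of A (10).


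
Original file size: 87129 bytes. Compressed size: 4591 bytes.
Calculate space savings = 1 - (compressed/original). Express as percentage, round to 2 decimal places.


ratio = compressed/original = 4591/87129 = 0.052692
savings = 1 - ratio = 1 - 0.052692 = 0.947308
as a percentage: 0.947308 * 100 = 94.73%

Space savings = 1 - 4591/87129 = 94.73%


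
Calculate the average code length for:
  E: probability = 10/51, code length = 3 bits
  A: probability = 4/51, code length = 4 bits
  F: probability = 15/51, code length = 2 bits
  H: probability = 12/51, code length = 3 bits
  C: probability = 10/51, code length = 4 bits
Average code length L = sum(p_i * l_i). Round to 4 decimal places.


Weighted contributions p_i * l_i:
  E: (10/51) * 3 = 30/51
  A: (4/51) * 4 = 16/51
  F: (15/51) * 2 = 30/51
  H: (12/51) * 3 = 36/51
  C: (10/51) * 4 = 40/51
Sum = (30 + 16 + 30 + 36 + 40)/51 = 152/51

L = 152/51 = 2.9804 bits/symbol


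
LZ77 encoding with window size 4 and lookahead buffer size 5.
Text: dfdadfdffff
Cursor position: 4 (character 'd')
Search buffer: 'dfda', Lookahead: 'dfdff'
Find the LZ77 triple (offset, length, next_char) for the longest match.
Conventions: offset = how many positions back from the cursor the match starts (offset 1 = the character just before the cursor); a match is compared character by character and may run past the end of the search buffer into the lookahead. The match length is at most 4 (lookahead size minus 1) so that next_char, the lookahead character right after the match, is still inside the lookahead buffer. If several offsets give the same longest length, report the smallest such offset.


Try each offset into the search buffer:
  offset=1 (pos 3, char 'a'): match length 0
  offset=2 (pos 2, char 'd'): match length 1
  offset=3 (pos 1, char 'f'): match length 0
  offset=4 (pos 0, char 'd'): match length 3
Longest match has length 3 at offset 4.
next_char = character at position 4 + 3 = 7 -> 'f'

Best match: offset=4, length=3 (matching 'dfd' starting at position 0)
LZ77 triple: (4, 3, 'f')


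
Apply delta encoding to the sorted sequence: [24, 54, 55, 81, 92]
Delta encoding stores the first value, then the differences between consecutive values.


First value: 24
Deltas:
  54 - 24 = 30
  55 - 54 = 1
  81 - 55 = 26
  92 - 81 = 11


Delta encoded: [24, 30, 1, 26, 11]


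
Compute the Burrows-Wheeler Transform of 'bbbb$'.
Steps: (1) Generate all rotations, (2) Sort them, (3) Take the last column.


Rotations (sorted):
  0: $bbbb -> last char: b
  1: b$bbb -> last char: b
  2: bb$bb -> last char: b
  3: bbb$b -> last char: b
  4: bbbb$ -> last char: $


BWT = bbbb$


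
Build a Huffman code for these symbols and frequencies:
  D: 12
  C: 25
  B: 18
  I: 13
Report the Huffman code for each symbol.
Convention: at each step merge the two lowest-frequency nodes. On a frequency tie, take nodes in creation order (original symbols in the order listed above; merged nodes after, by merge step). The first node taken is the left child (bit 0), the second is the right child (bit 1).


Huffman tree construction:
Step 1: Merge D(12) + I(13) = 25
Step 2: Merge B(18) + C(25) = 43
Step 3: Merge (D+I)(25) + (B+C)(43) = 68
Read each symbol's code off the tree from the root (left child = 0, right child = 1).

Codes:
  D: 00 (length 2)
  C: 11 (length 2)
  B: 10 (length 2)
  I: 01 (length 2)
Average code length: 136/68 = 2.0000 bits/symbol


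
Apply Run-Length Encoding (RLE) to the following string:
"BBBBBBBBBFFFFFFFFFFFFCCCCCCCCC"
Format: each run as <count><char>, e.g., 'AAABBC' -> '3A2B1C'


Scanning runs left to right:
  i=0: run of 'B' x 9 -> '9B'
  i=9: run of 'F' x 12 -> '12F'
  i=21: run of 'C' x 9 -> '9C'

RLE = 9B12F9C


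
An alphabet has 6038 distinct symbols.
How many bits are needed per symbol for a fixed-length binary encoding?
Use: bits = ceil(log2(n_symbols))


log2(6038) = 12.5599
Bracket: 2^12 = 4096 < 6038 <= 2^13 = 8192
So ceil(log2(6038)) = 13

bits = ceil(log2(6038)) = ceil(12.5599) = 13 bits


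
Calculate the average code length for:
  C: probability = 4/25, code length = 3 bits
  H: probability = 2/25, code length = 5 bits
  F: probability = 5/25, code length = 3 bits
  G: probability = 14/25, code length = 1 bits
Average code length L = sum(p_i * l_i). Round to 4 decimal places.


Weighted contributions p_i * l_i:
  C: (4/25) * 3 = 12/25
  H: (2/25) * 5 = 10/25
  F: (5/25) * 3 = 15/25
  G: (14/25) * 1 = 14/25
Sum = (12 + 10 + 15 + 14)/25 = 51/25

L = 51/25 = 2.0400 bits/symbol


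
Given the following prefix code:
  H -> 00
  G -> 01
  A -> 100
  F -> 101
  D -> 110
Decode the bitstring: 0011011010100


Decoding step by step:
Bits 00 -> H
Bits 110 -> D
Bits 110 -> D
Bits 101 -> F
Bits 00 -> H


Decoded message: HDDFH


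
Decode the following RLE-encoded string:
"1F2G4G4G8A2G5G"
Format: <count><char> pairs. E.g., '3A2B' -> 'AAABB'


Expanding each <count><char> pair:
  1F -> 'F'
  2G -> 'GG'
  4G -> 'GGGG'
  4G -> 'GGGG'
  8A -> 'AAAAAAAA'
  2G -> 'GG'
  5G -> 'GGGGG'

Decoded = FGGGGGGGGGGAAAAAAAAGGGGGGG


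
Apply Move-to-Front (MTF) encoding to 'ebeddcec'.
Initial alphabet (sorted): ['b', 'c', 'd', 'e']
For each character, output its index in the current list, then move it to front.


MTF encoding:
'e': index 3 in ['b', 'c', 'd', 'e'] -> ['e', 'b', 'c', 'd']
'b': index 1 in ['e', 'b', 'c', 'd'] -> ['b', 'e', 'c', 'd']
'e': index 1 in ['b', 'e', 'c', 'd'] -> ['e', 'b', 'c', 'd']
'd': index 3 in ['e', 'b', 'c', 'd'] -> ['d', 'e', 'b', 'c']
'd': index 0 in ['d', 'e', 'b', 'c'] -> ['d', 'e', 'b', 'c']
'c': index 3 in ['d', 'e', 'b', 'c'] -> ['c', 'd', 'e', 'b']
'e': index 2 in ['c', 'd', 'e', 'b'] -> ['e', 'c', 'd', 'b']
'c': index 1 in ['e', 'c', 'd', 'b'] -> ['c', 'e', 'd', 'b']


Output: [3, 1, 1, 3, 0, 3, 2, 1]


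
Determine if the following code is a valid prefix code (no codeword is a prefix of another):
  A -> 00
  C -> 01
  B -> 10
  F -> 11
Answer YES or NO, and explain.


Checking each pair (does one codeword prefix another?):
  A='00' vs C='01': no prefix
  A='00' vs B='10': no prefix
  A='00' vs F='11': no prefix
  C='01' vs A='00': no prefix
  C='01' vs B='10': no prefix
  C='01' vs F='11': no prefix
  B='10' vs A='00': no prefix
  B='10' vs C='01': no prefix
  B='10' vs F='11': no prefix
  F='11' vs A='00': no prefix
  F='11' vs C='01': no prefix
  F='11' vs B='10': no prefix
No violation found over all pairs.

YES -- this is a valid prefix code. No codeword is a prefix of any other codeword.


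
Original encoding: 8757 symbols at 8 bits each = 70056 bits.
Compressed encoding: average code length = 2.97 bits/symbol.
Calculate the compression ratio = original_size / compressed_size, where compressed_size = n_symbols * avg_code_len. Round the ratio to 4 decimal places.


original_size = n_symbols * orig_bits = 8757 * 8 = 70056 bits
compressed_size = n_symbols * avg_code_len = 8757 * 2.97 = 26008.29 bits
ratio = original_size / compressed_size = 70056 / 26008.29 = 2.6936

Compression ratio = 2.6936


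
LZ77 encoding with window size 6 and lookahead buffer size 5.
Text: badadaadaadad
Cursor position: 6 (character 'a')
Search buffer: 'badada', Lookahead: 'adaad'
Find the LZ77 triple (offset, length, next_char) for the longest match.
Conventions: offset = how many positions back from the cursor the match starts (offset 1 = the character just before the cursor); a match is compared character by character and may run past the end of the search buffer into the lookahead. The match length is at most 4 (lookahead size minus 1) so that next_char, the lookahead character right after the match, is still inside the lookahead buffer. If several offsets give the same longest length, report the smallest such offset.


Try each offset into the search buffer:
  offset=1 (pos 5, char 'a'): match length 1
  offset=2 (pos 4, char 'd'): match length 0
  offset=3 (pos 3, char 'a'): match length 4
  offset=4 (pos 2, char 'd'): match length 0
  offset=5 (pos 1, char 'a'): match length 3
  offset=6 (pos 0, char 'b'): match length 0
Longest match has length 4 at offset 3.
next_char = character at position 6 + 4 = 10 -> 'd'

Best match: offset=3, length=4 (matching 'adaa' starting at position 3)
LZ77 triple: (3, 4, 'd')


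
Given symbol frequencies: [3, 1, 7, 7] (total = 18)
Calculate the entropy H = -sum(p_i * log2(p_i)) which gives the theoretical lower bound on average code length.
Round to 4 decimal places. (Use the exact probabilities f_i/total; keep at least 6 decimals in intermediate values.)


Per-symbol terms -p_i * log2(p_i) with p_i = f_i/18:
  p = 3/18 = 0.166667: log2(p) = -2.584963, -p*log2(p) = 0.430827
  p = 1/18 = 0.055556: log2(p) = -4.169925, -p*log2(p) = 0.231663
  p = 7/18 = 0.388889: log2(p) = -1.362570, -p*log2(p) = 0.529888
  p = 7/18 = 0.388889: log2(p) = -1.362570, -p*log2(p) = 0.529888
H = 0.430827 + 0.231663 + 0.529888 + 0.529888 = 1.722266

H = 1.7223 bits/symbol


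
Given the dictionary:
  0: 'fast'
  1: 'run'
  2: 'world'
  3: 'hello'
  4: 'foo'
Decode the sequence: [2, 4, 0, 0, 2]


Look up each index in the dictionary:
  2 -> 'world'
  4 -> 'foo'
  0 -> 'fast'
  0 -> 'fast'
  2 -> 'world'

Decoded: "world foo fast fast world"


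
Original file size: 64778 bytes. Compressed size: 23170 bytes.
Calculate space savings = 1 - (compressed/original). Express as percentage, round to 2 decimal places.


ratio = compressed/original = 23170/64778 = 0.357683
savings = 1 - ratio = 1 - 0.357683 = 0.642317
as a percentage: 0.642317 * 100 = 64.23%

Space savings = 1 - 23170/64778 = 64.23%


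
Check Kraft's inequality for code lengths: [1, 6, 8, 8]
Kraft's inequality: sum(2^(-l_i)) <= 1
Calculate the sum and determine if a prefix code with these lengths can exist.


Sum = 2^(-1) + 2^(-6) + 2^(-8) + 2^(-8)
    = 0.5 + 0.015625 + 0.00390625 + 0.00390625
    = 134/256 = 0.5234375
Since 0.5234375 <= 1, Kraft's inequality IS satisfied.
A prefix code with these lengths CAN exist.

Kraft sum = 0.5234375. Satisfied.


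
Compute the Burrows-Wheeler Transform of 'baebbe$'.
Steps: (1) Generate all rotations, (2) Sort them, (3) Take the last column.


Rotations (sorted):
  0: $baebbe -> last char: e
  1: aebbe$b -> last char: b
  2: baebbe$ -> last char: $
  3: bbe$bae -> last char: e
  4: be$baeb -> last char: b
  5: e$baebb -> last char: b
  6: ebbe$ba -> last char: a


BWT = eb$ebba


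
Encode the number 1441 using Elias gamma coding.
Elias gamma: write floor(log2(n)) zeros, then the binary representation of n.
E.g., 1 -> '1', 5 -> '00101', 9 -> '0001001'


num_bits = floor(log2(1441)) + 1 = 11
leading_zeros = num_bits - 1 = 10
binary(1441) = 10110100001

Elias gamma(1441) = '0000000000' + '10110100001' = 000000000010110100001 (21 bits)


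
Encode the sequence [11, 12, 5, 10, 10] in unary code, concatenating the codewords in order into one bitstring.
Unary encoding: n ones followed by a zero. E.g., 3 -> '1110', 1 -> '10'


Encode each number as n ones followed by a terminating 0:
  11 -> 111111111110 (12 bits)
  12 -> 1111111111110 (13 bits)
  5 -> 111110 (6 bits)
  10 -> 11111111110 (11 bits)
  10 -> 11111111110 (11 bits)
Total length = 12 + 13 + 6 + 11 + 11 = 53 bits.

Unary([11, 12, 5, 10, 10]) = 11111111111011111111111101111101111111111011111111110 (53 bits)


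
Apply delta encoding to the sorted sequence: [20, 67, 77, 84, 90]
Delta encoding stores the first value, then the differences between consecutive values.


First value: 20
Deltas:
  67 - 20 = 47
  77 - 67 = 10
  84 - 77 = 7
  90 - 84 = 6


Delta encoded: [20, 47, 10, 7, 6]


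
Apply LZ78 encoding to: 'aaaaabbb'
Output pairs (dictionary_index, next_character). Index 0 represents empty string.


LZ78 encoding steps:
Dictionary: {0: ''}
Step 1: w='' (idx 0), next='a' -> output (0, 'a'), add 'a' as idx 1
Step 2: w='a' (idx 1), next='a' -> output (1, 'a'), add 'aa' as idx 2
Step 3: w='aa' (idx 2), next='b' -> output (2, 'b'), add 'aab' as idx 3
Step 4: w='' (idx 0), next='b' -> output (0, 'b'), add 'b' as idx 4
Step 5: w='b' (idx 4), end of input -> output (4, '')


Encoded: [(0, 'a'), (1, 'a'), (2, 'b'), (0, 'b'), (4, '')]


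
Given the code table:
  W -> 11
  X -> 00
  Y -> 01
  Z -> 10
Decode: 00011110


Decoding:
00 -> X
01 -> Y
11 -> W
10 -> Z


Result: XYWZ


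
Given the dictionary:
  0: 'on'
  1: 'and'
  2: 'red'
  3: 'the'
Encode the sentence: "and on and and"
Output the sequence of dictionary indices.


Look up each word in the dictionary:
  'and' -> 1
  'on' -> 0
  'and' -> 1
  'and' -> 1

Encoded: [1, 0, 1, 1]


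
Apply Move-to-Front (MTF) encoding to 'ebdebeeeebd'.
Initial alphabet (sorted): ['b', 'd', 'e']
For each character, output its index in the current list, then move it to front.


MTF encoding:
'e': index 2 in ['b', 'd', 'e'] -> ['e', 'b', 'd']
'b': index 1 in ['e', 'b', 'd'] -> ['b', 'e', 'd']
'd': index 2 in ['b', 'e', 'd'] -> ['d', 'b', 'e']
'e': index 2 in ['d', 'b', 'e'] -> ['e', 'd', 'b']
'b': index 2 in ['e', 'd', 'b'] -> ['b', 'e', 'd']
'e': index 1 in ['b', 'e', 'd'] -> ['e', 'b', 'd']
'e': index 0 in ['e', 'b', 'd'] -> ['e', 'b', 'd']
'e': index 0 in ['e', 'b', 'd'] -> ['e', 'b', 'd']
'e': index 0 in ['e', 'b', 'd'] -> ['e', 'b', 'd']
'b': index 1 in ['e', 'b', 'd'] -> ['b', 'e', 'd']
'd': index 2 in ['b', 'e', 'd'] -> ['d', 'b', 'e']


Output: [2, 1, 2, 2, 2, 1, 0, 0, 0, 1, 2]


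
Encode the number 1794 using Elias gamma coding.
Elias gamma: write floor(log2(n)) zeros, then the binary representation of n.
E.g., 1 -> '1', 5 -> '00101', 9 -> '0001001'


num_bits = floor(log2(1794)) + 1 = 11
leading_zeros = num_bits - 1 = 10
binary(1794) = 11100000010

Elias gamma(1794) = '0000000000' + '11100000010' = 000000000011100000010 (21 bits)


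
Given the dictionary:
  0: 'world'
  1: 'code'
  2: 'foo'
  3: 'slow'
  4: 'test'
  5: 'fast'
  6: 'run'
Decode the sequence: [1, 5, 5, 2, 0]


Look up each index in the dictionary:
  1 -> 'code'
  5 -> 'fast'
  5 -> 'fast'
  2 -> 'foo'
  0 -> 'world'

Decoded: "code fast fast foo world"


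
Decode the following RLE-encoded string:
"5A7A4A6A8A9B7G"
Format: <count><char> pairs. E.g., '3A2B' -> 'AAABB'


Expanding each <count><char> pair:
  5A -> 'AAAAA'
  7A -> 'AAAAAAA'
  4A -> 'AAAA'
  6A -> 'AAAAAA'
  8A -> 'AAAAAAAA'
  9B -> 'BBBBBBBBB'
  7G -> 'GGGGGGG'

Decoded = AAAAAAAAAAAAAAAAAAAAAAAAAAAAAABBBBBBBBBGGGGGGG


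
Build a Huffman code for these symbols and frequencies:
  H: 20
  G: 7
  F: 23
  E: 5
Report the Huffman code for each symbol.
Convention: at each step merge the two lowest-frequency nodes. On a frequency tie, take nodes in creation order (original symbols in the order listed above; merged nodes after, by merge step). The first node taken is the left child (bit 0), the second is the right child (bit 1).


Huffman tree construction:
Step 1: Merge E(5) + G(7) = 12
Step 2: Merge (E+G)(12) + H(20) = 32
Step 3: Merge F(23) + ((E+G)+H)(32) = 55
Read each symbol's code off the tree from the root (left child = 0, right child = 1).

Codes:
  H: 11 (length 2)
  G: 101 (length 3)
  F: 0 (length 1)
  E: 100 (length 3)
Average code length: 99/55 = 1.8000 bits/symbol


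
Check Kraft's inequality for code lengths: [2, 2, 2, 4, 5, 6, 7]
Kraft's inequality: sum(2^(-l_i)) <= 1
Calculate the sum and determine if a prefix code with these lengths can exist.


Sum = 2^(-2) + 2^(-2) + 2^(-2) + 2^(-4) + 2^(-5) + 2^(-6) + 2^(-7)
    = 0.25 + 0.25 + 0.25 + 0.0625 + 0.03125 + 0.015625 + 0.0078125
    = 111/128 = 0.8671875
Since 0.8671875 <= 1, Kraft's inequality IS satisfied.
A prefix code with these lengths CAN exist.

Kraft sum = 0.8671875. Satisfied.


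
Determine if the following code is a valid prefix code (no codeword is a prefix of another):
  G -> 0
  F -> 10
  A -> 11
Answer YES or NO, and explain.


Checking each pair (does one codeword prefix another?):
  G='0' vs F='10': no prefix
  G='0' vs A='11': no prefix
  F='10' vs G='0': no prefix
  F='10' vs A='11': no prefix
  A='11' vs G='0': no prefix
  A='11' vs F='10': no prefix
No violation found over all pairs.

YES -- this is a valid prefix code. No codeword is a prefix of any other codeword.


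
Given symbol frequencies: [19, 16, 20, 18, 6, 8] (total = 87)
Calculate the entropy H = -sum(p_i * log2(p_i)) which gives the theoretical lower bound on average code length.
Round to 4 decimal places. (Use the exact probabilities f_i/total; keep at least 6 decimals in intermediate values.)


Per-symbol terms -p_i * log2(p_i) with p_i = f_i/87:
  p = 19/87 = 0.218391: log2(p) = -2.195016, -p*log2(p) = 0.479371
  p = 16/87 = 0.183908: log2(p) = -2.442943, -p*log2(p) = 0.449277
  p = 20/87 = 0.229885: log2(p) = -2.121015, -p*log2(p) = 0.487590
  p = 18/87 = 0.206897: log2(p) = -2.273018, -p*log2(p) = 0.470280
  p = 6/87 = 0.068966: log2(p) = -3.857981, -p*log2(p) = 0.266068
  p = 8/87 = 0.091954: log2(p) = -3.442943, -p*log2(p) = 0.316593
H = 0.479371 + 0.449277 + 0.487590 + 0.470280 + 0.266068 + 0.316593 = 2.469179

H = 2.4692 bits/symbol


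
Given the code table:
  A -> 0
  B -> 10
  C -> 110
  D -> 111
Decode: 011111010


Decoding:
0 -> A
111 -> D
110 -> C
10 -> B


Result: ADCB


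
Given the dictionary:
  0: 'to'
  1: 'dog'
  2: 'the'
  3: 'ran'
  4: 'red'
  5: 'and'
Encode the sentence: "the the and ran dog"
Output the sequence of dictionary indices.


Look up each word in the dictionary:
  'the' -> 2
  'the' -> 2
  'and' -> 5
  'ran' -> 3
  'dog' -> 1

Encoded: [2, 2, 5, 3, 1]


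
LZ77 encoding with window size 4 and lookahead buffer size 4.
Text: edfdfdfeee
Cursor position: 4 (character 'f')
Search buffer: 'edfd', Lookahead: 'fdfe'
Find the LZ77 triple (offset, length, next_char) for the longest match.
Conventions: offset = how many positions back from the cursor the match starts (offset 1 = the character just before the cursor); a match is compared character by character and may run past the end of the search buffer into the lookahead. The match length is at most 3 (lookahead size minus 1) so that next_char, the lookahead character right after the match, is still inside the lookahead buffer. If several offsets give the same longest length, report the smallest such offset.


Try each offset into the search buffer:
  offset=1 (pos 3, char 'd'): match length 0
  offset=2 (pos 2, char 'f'): match length 3
  offset=3 (pos 1, char 'd'): match length 0
  offset=4 (pos 0, char 'e'): match length 0
Longest match has length 3 at offset 2.
next_char = character at position 4 + 3 = 7 -> 'e'

Best match: offset=2, length=3 (matching 'fdf' starting at position 2)
LZ77 triple: (2, 3, 'e')


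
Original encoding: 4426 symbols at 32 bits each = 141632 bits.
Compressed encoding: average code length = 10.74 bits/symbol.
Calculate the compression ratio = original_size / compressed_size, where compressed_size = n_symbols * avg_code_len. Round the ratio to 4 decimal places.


original_size = n_symbols * orig_bits = 4426 * 32 = 141632 bits
compressed_size = n_symbols * avg_code_len = 4426 * 10.74 = 47535.24 bits
ratio = original_size / compressed_size = 141632 / 47535.24 = 2.9795

Compression ratio = 2.9795


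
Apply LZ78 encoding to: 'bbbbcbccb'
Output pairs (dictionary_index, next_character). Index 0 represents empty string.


LZ78 encoding steps:
Dictionary: {0: ''}
Step 1: w='' (idx 0), next='b' -> output (0, 'b'), add 'b' as idx 1
Step 2: w='b' (idx 1), next='b' -> output (1, 'b'), add 'bb' as idx 2
Step 3: w='b' (idx 1), next='c' -> output (1, 'c'), add 'bc' as idx 3
Step 4: w='bc' (idx 3), next='c' -> output (3, 'c'), add 'bcc' as idx 4
Step 5: w='b' (idx 1), end of input -> output (1, '')


Encoded: [(0, 'b'), (1, 'b'), (1, 'c'), (3, 'c'), (1, '')]


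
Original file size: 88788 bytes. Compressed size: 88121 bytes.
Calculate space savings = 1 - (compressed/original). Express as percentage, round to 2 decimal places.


ratio = compressed/original = 88121/88788 = 0.992488
savings = 1 - ratio = 1 - 0.992488 = 0.007512
as a percentage: 0.007512 * 100 = 0.75%

Space savings = 1 - 88121/88788 = 0.75%


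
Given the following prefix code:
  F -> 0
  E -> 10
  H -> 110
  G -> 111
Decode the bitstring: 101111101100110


Decoding step by step:
Bits 10 -> E
Bits 111 -> G
Bits 110 -> H
Bits 110 -> H
Bits 0 -> F
Bits 110 -> H


Decoded message: EGHHFH


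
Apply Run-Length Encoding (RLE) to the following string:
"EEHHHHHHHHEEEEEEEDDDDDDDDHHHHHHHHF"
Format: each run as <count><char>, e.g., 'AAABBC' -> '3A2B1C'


Scanning runs left to right:
  i=0: run of 'E' x 2 -> '2E'
  i=2: run of 'H' x 8 -> '8H'
  i=10: run of 'E' x 7 -> '7E'
  i=17: run of 'D' x 8 -> '8D'
  i=25: run of 'H' x 8 -> '8H'
  i=33: run of 'F' x 1 -> '1F'

RLE = 2E8H7E8D8H1F


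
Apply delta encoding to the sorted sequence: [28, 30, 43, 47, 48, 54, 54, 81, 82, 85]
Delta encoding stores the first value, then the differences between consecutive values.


First value: 28
Deltas:
  30 - 28 = 2
  43 - 30 = 13
  47 - 43 = 4
  48 - 47 = 1
  54 - 48 = 6
  54 - 54 = 0
  81 - 54 = 27
  82 - 81 = 1
  85 - 82 = 3


Delta encoded: [28, 2, 13, 4, 1, 6, 0, 27, 1, 3]


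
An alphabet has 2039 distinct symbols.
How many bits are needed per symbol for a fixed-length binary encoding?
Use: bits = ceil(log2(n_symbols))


log2(2039) = 10.9936
Bracket: 2^10 = 1024 < 2039 <= 2^11 = 2048
So ceil(log2(2039)) = 11

bits = ceil(log2(2039)) = ceil(10.9936) = 11 bits


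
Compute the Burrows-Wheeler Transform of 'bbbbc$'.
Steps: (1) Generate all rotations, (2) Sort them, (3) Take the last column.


Rotations (sorted):
  0: $bbbbc -> last char: c
  1: bbbbc$ -> last char: $
  2: bbbc$b -> last char: b
  3: bbc$bb -> last char: b
  4: bc$bbb -> last char: b
  5: c$bbbb -> last char: b


BWT = c$bbbb


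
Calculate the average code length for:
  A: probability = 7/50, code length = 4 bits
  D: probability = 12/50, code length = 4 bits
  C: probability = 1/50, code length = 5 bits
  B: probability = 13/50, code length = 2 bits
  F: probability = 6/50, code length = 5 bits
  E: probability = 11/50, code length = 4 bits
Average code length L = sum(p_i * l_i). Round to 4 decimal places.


Weighted contributions p_i * l_i:
  A: (7/50) * 4 = 28/50
  D: (12/50) * 4 = 48/50
  C: (1/50) * 5 = 5/50
  B: (13/50) * 2 = 26/50
  F: (6/50) * 5 = 30/50
  E: (11/50) * 4 = 44/50
Sum = (28 + 48 + 5 + 26 + 30 + 44)/50 = 181/50

L = 181/50 = 3.6200 bits/symbol


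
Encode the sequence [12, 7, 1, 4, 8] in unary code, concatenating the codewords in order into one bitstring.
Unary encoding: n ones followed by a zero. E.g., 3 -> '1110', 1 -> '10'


Encode each number as n ones followed by a terminating 0:
  12 -> 1111111111110 (13 bits)
  7 -> 11111110 (8 bits)
  1 -> 10 (2 bits)
  4 -> 11110 (5 bits)
  8 -> 111111110 (9 bits)
Total length = 13 + 8 + 2 + 5 + 9 = 37 bits.

Unary([12, 7, 1, 4, 8]) = 1111111111110111111101011110111111110 (37 bits)


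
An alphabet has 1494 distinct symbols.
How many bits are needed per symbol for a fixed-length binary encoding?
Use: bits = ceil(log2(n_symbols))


log2(1494) = 10.545
Bracket: 2^10 = 1024 < 1494 <= 2^11 = 2048
So ceil(log2(1494)) = 11

bits = ceil(log2(1494)) = ceil(10.545) = 11 bits


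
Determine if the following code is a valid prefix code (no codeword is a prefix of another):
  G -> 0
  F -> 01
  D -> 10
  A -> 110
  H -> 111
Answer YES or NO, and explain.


Checking each pair (does one codeword prefix another?):
  G='0' vs F='01': prefix -- VIOLATION

NO -- this is NOT a valid prefix code. G (0) is a prefix of F (01).


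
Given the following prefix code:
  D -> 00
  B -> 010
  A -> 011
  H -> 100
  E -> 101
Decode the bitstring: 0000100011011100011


Decoding step by step:
Bits 00 -> D
Bits 00 -> D
Bits 100 -> H
Bits 011 -> A
Bits 011 -> A
Bits 100 -> H
Bits 011 -> A


Decoded message: DDHAAHA


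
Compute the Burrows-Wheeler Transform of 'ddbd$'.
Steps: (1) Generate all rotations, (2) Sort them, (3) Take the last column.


Rotations (sorted):
  0: $ddbd -> last char: d
  1: bd$dd -> last char: d
  2: d$ddb -> last char: b
  3: dbd$d -> last char: d
  4: ddbd$ -> last char: $


BWT = ddbd$


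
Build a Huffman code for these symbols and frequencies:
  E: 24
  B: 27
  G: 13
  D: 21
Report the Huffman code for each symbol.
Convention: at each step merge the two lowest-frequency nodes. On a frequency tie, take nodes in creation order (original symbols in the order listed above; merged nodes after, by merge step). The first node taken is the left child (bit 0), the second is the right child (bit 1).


Huffman tree construction:
Step 1: Merge G(13) + D(21) = 34
Step 2: Merge E(24) + B(27) = 51
Step 3: Merge (G+D)(34) + (E+B)(51) = 85
Read each symbol's code off the tree from the root (left child = 0, right child = 1).

Codes:
  E: 10 (length 2)
  B: 11 (length 2)
  G: 00 (length 2)
  D: 01 (length 2)
Average code length: 170/85 = 2.0000 bits/symbol


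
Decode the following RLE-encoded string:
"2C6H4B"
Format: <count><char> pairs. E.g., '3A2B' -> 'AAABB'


Expanding each <count><char> pair:
  2C -> 'CC'
  6H -> 'HHHHHH'
  4B -> 'BBBB'

Decoded = CCHHHHHHBBBB


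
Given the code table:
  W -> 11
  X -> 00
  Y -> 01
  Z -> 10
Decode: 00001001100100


Decoding:
00 -> X
00 -> X
10 -> Z
01 -> Y
10 -> Z
01 -> Y
00 -> X


Result: XXZYZYX


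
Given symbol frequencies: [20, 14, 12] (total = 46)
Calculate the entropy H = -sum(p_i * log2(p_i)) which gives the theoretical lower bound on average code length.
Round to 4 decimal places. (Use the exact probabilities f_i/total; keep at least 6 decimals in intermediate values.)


Per-symbol terms -p_i * log2(p_i) with p_i = f_i/46:
  p = 20/46 = 0.434783: log2(p) = -1.201634, -p*log2(p) = 0.522450
  p = 14/46 = 0.304348: log2(p) = -1.716207, -p*log2(p) = 0.522324
  p = 12/46 = 0.260870: log2(p) = -1.938599, -p*log2(p) = 0.505722
H = 0.522450 + 0.522324 + 0.505722 = 1.550496

H = 1.5505 bits/symbol


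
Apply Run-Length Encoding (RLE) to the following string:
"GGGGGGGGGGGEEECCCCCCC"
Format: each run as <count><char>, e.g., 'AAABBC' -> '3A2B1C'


Scanning runs left to right:
  i=0: run of 'G' x 11 -> '11G'
  i=11: run of 'E' x 3 -> '3E'
  i=14: run of 'C' x 7 -> '7C'

RLE = 11G3E7C


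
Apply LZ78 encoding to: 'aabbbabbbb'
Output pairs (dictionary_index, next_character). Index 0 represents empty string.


LZ78 encoding steps:
Dictionary: {0: ''}
Step 1: w='' (idx 0), next='a' -> output (0, 'a'), add 'a' as idx 1
Step 2: w='a' (idx 1), next='b' -> output (1, 'b'), add 'ab' as idx 2
Step 3: w='' (idx 0), next='b' -> output (0, 'b'), add 'b' as idx 3
Step 4: w='b' (idx 3), next='a' -> output (3, 'a'), add 'ba' as idx 4
Step 5: w='b' (idx 3), next='b' -> output (3, 'b'), add 'bb' as idx 5
Step 6: w='bb' (idx 5), end of input -> output (5, '')


Encoded: [(0, 'a'), (1, 'b'), (0, 'b'), (3, 'a'), (3, 'b'), (5, '')]


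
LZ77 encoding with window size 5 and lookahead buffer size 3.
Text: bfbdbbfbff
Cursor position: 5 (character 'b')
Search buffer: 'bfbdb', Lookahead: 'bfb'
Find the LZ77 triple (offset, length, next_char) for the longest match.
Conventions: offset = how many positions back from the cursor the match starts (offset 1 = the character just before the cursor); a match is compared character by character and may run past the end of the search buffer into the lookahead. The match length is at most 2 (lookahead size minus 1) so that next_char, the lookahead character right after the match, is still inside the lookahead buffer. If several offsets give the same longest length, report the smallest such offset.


Try each offset into the search buffer:
  offset=1 (pos 4, char 'b'): match length 1
  offset=2 (pos 3, char 'd'): match length 0
  offset=3 (pos 2, char 'b'): match length 1
  offset=4 (pos 1, char 'f'): match length 0
  offset=5 (pos 0, char 'b'): match length 2
Longest match has length 2 at offset 5.
next_char = character at position 5 + 2 = 7 -> 'b'

Best match: offset=5, length=2 (matching 'bf' starting at position 0)
LZ77 triple: (5, 2, 'b')


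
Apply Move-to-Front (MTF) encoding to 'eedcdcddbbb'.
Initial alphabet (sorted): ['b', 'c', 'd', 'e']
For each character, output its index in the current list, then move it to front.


MTF encoding:
'e': index 3 in ['b', 'c', 'd', 'e'] -> ['e', 'b', 'c', 'd']
'e': index 0 in ['e', 'b', 'c', 'd'] -> ['e', 'b', 'c', 'd']
'd': index 3 in ['e', 'b', 'c', 'd'] -> ['d', 'e', 'b', 'c']
'c': index 3 in ['d', 'e', 'b', 'c'] -> ['c', 'd', 'e', 'b']
'd': index 1 in ['c', 'd', 'e', 'b'] -> ['d', 'c', 'e', 'b']
'c': index 1 in ['d', 'c', 'e', 'b'] -> ['c', 'd', 'e', 'b']
'd': index 1 in ['c', 'd', 'e', 'b'] -> ['d', 'c', 'e', 'b']
'd': index 0 in ['d', 'c', 'e', 'b'] -> ['d', 'c', 'e', 'b']
'b': index 3 in ['d', 'c', 'e', 'b'] -> ['b', 'd', 'c', 'e']
'b': index 0 in ['b', 'd', 'c', 'e'] -> ['b', 'd', 'c', 'e']
'b': index 0 in ['b', 'd', 'c', 'e'] -> ['b', 'd', 'c', 'e']


Output: [3, 0, 3, 3, 1, 1, 1, 0, 3, 0, 0]


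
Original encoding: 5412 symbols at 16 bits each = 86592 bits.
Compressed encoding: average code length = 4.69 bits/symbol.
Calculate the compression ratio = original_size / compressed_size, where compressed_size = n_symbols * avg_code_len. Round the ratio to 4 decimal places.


original_size = n_symbols * orig_bits = 5412 * 16 = 86592 bits
compressed_size = n_symbols * avg_code_len = 5412 * 4.69 = 25382.28 bits
ratio = original_size / compressed_size = 86592 / 25382.28 = 3.4115

Compression ratio = 3.4115


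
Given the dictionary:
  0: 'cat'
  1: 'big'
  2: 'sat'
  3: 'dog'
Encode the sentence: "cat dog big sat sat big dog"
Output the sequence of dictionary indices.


Look up each word in the dictionary:
  'cat' -> 0
  'dog' -> 3
  'big' -> 1
  'sat' -> 2
  'sat' -> 2
  'big' -> 1
  'dog' -> 3

Encoded: [0, 3, 1, 2, 2, 1, 3]


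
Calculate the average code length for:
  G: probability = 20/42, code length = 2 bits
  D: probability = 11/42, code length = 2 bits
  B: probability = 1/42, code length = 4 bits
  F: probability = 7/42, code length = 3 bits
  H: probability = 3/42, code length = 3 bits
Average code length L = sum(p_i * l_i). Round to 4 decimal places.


Weighted contributions p_i * l_i:
  G: (20/42) * 2 = 40/42
  D: (11/42) * 2 = 22/42
  B: (1/42) * 4 = 4/42
  F: (7/42) * 3 = 21/42
  H: (3/42) * 3 = 9/42
Sum = (40 + 22 + 4 + 21 + 9)/42 = 96/42

L = 96/42 = 2.2857 bits/symbol


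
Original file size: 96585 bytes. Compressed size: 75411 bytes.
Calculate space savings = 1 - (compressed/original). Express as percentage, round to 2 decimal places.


ratio = compressed/original = 75411/96585 = 0.780773
savings = 1 - ratio = 1 - 0.780773 = 0.219227
as a percentage: 0.219227 * 100 = 21.92%

Space savings = 1 - 75411/96585 = 21.92%


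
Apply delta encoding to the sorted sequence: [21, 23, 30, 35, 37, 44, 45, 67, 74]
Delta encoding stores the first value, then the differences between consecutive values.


First value: 21
Deltas:
  23 - 21 = 2
  30 - 23 = 7
  35 - 30 = 5
  37 - 35 = 2
  44 - 37 = 7
  45 - 44 = 1
  67 - 45 = 22
  74 - 67 = 7


Delta encoded: [21, 2, 7, 5, 2, 7, 1, 22, 7]


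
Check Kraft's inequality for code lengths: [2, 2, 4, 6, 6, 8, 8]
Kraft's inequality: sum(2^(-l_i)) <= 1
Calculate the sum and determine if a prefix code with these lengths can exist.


Sum = 2^(-2) + 2^(-2) + 2^(-4) + 2^(-6) + 2^(-6) + 2^(-8) + 2^(-8)
    = 0.25 + 0.25 + 0.0625 + 0.015625 + 0.015625 + 0.00390625 + 0.00390625
    = 154/256 = 0.6015625
Since 0.6015625 <= 1, Kraft's inequality IS satisfied.
A prefix code with these lengths CAN exist.

Kraft sum = 0.6015625. Satisfied.


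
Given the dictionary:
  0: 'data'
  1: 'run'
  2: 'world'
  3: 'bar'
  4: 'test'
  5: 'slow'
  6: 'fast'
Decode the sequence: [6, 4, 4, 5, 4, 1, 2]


Look up each index in the dictionary:
  6 -> 'fast'
  4 -> 'test'
  4 -> 'test'
  5 -> 'slow'
  4 -> 'test'
  1 -> 'run'
  2 -> 'world'

Decoded: "fast test test slow test run world"


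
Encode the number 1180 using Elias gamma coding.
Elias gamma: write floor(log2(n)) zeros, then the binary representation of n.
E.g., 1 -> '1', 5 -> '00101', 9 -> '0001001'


num_bits = floor(log2(1180)) + 1 = 11
leading_zeros = num_bits - 1 = 10
binary(1180) = 10010011100

Elias gamma(1180) = '0000000000' + '10010011100' = 000000000010010011100 (21 bits)


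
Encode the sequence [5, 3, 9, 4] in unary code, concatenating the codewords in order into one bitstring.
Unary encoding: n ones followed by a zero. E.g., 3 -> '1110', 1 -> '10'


Encode each number as n ones followed by a terminating 0:
  5 -> 111110 (6 bits)
  3 -> 1110 (4 bits)
  9 -> 1111111110 (10 bits)
  4 -> 11110 (5 bits)
Total length = 6 + 4 + 10 + 5 = 25 bits.

Unary([5, 3, 9, 4]) = 1111101110111111111011110 (25 bits)


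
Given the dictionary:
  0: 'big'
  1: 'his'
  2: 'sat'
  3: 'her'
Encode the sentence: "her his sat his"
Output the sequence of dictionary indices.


Look up each word in the dictionary:
  'her' -> 3
  'his' -> 1
  'sat' -> 2
  'his' -> 1

Encoded: [3, 1, 2, 1]


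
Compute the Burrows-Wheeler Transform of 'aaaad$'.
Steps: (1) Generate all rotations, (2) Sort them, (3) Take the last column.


Rotations (sorted):
  0: $aaaad -> last char: d
  1: aaaad$ -> last char: $
  2: aaad$a -> last char: a
  3: aad$aa -> last char: a
  4: ad$aaa -> last char: a
  5: d$aaaa -> last char: a


BWT = d$aaaa


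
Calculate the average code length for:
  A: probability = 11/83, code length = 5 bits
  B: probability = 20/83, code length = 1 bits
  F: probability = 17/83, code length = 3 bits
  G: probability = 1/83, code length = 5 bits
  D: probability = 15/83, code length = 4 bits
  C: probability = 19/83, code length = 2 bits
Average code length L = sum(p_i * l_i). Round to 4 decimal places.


Weighted contributions p_i * l_i:
  A: (11/83) * 5 = 55/83
  B: (20/83) * 1 = 20/83
  F: (17/83) * 3 = 51/83
  G: (1/83) * 5 = 5/83
  D: (15/83) * 4 = 60/83
  C: (19/83) * 2 = 38/83
Sum = (55 + 20 + 51 + 5 + 60 + 38)/83 = 229/83

L = 229/83 = 2.7590 bits/symbol
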